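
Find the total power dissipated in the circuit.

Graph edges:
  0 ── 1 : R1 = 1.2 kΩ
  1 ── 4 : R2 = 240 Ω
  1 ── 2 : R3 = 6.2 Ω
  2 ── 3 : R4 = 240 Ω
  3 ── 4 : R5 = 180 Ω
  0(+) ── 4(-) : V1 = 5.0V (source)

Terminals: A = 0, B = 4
Nodal analysis, taking node 4 as the 0 V reference.
Source V1 fixes V_0 = 5 V.
KCL at each unknown node (sum of currents leaving = 0; resistances in Ω):
  Node 1: (V_1 - 5)/1200 + (V_1 - 0)/240 + (V_1 - V_2)/6.2 = 0
  Node 2: (V_2 - V_1)/6.2 + (V_2 - V_3)/240 = 0
  Node 3: (V_3 - V_2)/240 + (V_3 - 0)/180 = 0
Collecting terms (coefficients in siemens):
  0.1663·V_1 - 0.1613·V_2 = 0.004167
  0.1655·V_2 - 0.1613·V_1 - 0.004167·V_3 = 0
  0.009722·V_3 - 0.004167·V_2 = 0
Solving these 3 simultaneous equations (Gaussian elimination) gives:
  V_1 = 0.5672 V, V_2 = 0.5589 V, V_3 = 0.2395 V
Power in each resistor, P = (ΔV)²/R:
  P_R1 = (5 - 0.5672)²/1200 = 0.01637 W
  P_R2 = (0.5672 - 0)²/240 = 0.00134 W
  P_R3 = (0.5672 - 0.5589)²/6.2 = 0.00001098 W
  P_R4 = (0.5589 - 0.2395)²/240 = 0.000425 W
  P_R5 = (0.2395 - 0)²/180 = 0.0003188 W
P_total = P_R1 + P_R2 + P_R3 + P_R4 + P_R5 = 0.01847 W

Final answer: 0.01847 W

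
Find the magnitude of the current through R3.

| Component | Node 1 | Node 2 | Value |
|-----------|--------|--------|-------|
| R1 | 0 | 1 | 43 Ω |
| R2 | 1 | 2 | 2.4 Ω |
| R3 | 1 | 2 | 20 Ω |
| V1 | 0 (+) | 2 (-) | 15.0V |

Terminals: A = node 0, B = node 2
Nodal analysis, taking node 2 as the 0 V reference.
Source V1 fixes V_0 = 15 V.
KCL at each unknown node (sum of currents leaving = 0; resistances in Ω):
  Node 1: (V_1 - 15)/43 + (V_1 - 0)/2.4 + (V_1 - 0)/20 = 0
Collecting terms: 0.4899 × V_1 = 0.3488  =>  V_1 = 0.712 V
I_R3 = (V_1 - V_2)/R3 = (0.712 - 0)/20 = 0.0356 A
|I_R3| = 0.0356 A

Final answer: |I_R3| = 0.0356 A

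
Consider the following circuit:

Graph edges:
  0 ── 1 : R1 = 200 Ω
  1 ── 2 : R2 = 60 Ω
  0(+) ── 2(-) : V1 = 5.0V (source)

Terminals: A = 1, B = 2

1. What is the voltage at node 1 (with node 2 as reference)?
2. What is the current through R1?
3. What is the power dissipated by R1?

Nodal analysis, taking node 2 as the 0 V reference.
Source V1 fixes V_0 = 5 V.
KCL at each unknown node (sum of currents leaving = 0; resistances in Ω):
  Node 1: (V_1 - 5)/200 + (V_1 - 0)/60 = 0
Collecting terms: 0.02167 × V_1 = 0.025  =>  V_1 = 1.154 V
Part 1:
  Read off the nodal solution: V_1 = 1.154 V
Part 2:
  I_R1 = (V_0 - V_1)/R1 = (5 - 1.154)/200 = 0.01923 A
  Magnitude: I_R1 = 0.01923 A
Part 3:
  I_R1 = (V_0 - V_1)/R1 = (5 - 1.154)/200 = 0.01923 A
  P_R1 = I_R1² × R1 = (0.01923)² × 200 = 0.07396 W

Final answers:
1. V_1 = 1.154 V
2. I_R1 = 0.01923 A
3. P_R1 = 0.07396 W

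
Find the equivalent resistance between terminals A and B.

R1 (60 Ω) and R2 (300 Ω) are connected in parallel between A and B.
Reduce the network between node 0 (A) and node 1 (B) by series/parallel combination:
  Rp1 = R1 ‖ R2 (parallel, both between nodes 0 and 1) = 1/(1/60 + 1/300) = 50 Ω
R_eq = 50 Ω

Final answer: 50 Ω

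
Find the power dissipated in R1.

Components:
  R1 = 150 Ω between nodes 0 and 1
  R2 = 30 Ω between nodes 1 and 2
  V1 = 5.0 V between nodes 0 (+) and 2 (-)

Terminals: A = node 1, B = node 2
Nodal analysis, taking node 2 as the 0 V reference.
Source V1 fixes V_0 = 5 V.
KCL at each unknown node (sum of currents leaving = 0; resistances in Ω):
  Node 1: (V_1 - 5)/150 + (V_1 - 0)/30 = 0
Collecting terms: 0.04 × V_1 = 0.03333  =>  V_1 = 0.8333 V
I_R1 = (V_0 - V_1)/R1 = (5 - 0.8333)/150 = 0.02778 A
P_R1 = I_R1² × R1 = (0.02778)² × 150 = 0.1157 W

Final answer: 0.1157 W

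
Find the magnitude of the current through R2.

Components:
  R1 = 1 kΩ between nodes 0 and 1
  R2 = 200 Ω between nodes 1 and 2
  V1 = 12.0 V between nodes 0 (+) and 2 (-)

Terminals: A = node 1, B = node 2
Nodal analysis, taking node 2 as the 0 V reference.
Source V1 fixes V_0 = 12 V.
KCL at each unknown node (sum of currents leaving = 0; resistances in Ω):
  Node 1: (V_1 - 12)/1000 + (V_1 - 0)/200 = 0
Collecting terms: 0.006 × V_1 = 0.012  =>  V_1 = 2 V
I_R2 = (V_1 - V_2)/R2 = (2 - 0)/200 = 0.01 A
|I_R2| = 0.01 A

Final answer: |I_R2| = 0.01 A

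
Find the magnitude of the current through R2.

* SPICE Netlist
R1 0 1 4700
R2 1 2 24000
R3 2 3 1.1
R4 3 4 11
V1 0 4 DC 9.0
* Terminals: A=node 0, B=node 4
Nodal analysis, taking node 4 as the 0 V reference.
Source V1 fixes V_0 = 9 V.
KCL at each unknown node (sum of currents leaving = 0; resistances in Ω):
  Node 1: (V_1 - 9)/4700 + (V_1 - V_2)/24000 = 0
  Node 2: (V_2 - V_1)/24000 + (V_2 - V_3)/1.1 = 0
  Node 3: (V_3 - V_2)/1.1 + (V_3 - 0)/11 = 0
Collecting terms (coefficients in siemens):
  0.0002544·V_1 - 0.00004167·V_2 = 0.001915
  0.9091·V_2 - 0.00004167·V_1 - 0.9091·V_3 = 0
  1·V_3 - 0.9091·V_2 = 0
Solving these 3 simultaneous equations (Gaussian elimination) gives:
  V_1 = 7.527 V, V_2 = 0.003793 V, V_3 = 0.003448 V
I_R2 = (V_1 - V_2)/R2 = (7.527 - 0.003793)/24000 = 0.0003135 A
|I_R2| = 0.0003135 A

Final answer: |I_R2| = 0.0003135 A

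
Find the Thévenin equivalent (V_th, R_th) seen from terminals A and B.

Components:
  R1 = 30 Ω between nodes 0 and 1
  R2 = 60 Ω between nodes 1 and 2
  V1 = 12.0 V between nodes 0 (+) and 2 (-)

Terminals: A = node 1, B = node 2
Step 1 — V_th is the open-circuit voltage V_A - V_B (nothing connected across the terminals).
Nodal analysis, taking node 2 as the 0 V reference.
Source V1 fixes V_0 = 12 V.
KCL at each unknown node (sum of currents leaving = 0; resistances in Ω):
  Node 1: (V_1 - 12)/30 + (V_1 - 0)/60 = 0
Collecting terms: 0.05 × V_1 = 0.4  =>  V_1 = 8 V
V_th = V_1 - V_2 = 8 - 0 = 8 V
Step 2 — R_th: zero the source — replace V1 by a short circuit (node 2 merges into node 0) — and find the resistance seen between A (node 1) and B (node 0).
Reduce the network between node 1 (A) and node 0 (B) by series/parallel combination:
  Rp1 = R1 ‖ R2 (parallel, both between nodes 0 and 1) = 1/(1/30 + 1/60) = 20 Ω
R_th = 20 Ω

Final answer: V_th = 8 V, R_th = 20 Ω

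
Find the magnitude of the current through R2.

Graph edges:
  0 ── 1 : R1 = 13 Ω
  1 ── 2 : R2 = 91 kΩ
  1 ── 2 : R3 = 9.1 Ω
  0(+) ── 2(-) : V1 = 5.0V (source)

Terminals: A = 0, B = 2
Nodal analysis, taking node 2 as the 0 V reference.
Source V1 fixes V_0 = 5 V.
KCL at each unknown node (sum of currents leaving = 0; resistances in Ω):
  Node 1: (V_1 - 5)/13 + (V_1 - 0)/91000 + (V_1 - 0)/9.1 = 0
Collecting terms: 0.1868 × V_1 = 0.3846  =>  V_1 = 2.059 V
I_R2 = (V_1 - V_2)/R2 = (2.059 - 0)/91000 = 0.00002262 A
|I_R2| = 0.00002262 A

Final answer: |I_R2| = 2.262e-05 A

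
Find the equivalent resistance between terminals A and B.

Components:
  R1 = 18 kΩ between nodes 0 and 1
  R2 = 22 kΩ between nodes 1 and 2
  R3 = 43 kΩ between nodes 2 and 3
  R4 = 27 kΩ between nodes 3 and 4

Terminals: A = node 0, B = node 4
Reduce the network between node 0 (A) and node 4 (B) by series/parallel combination:
  Rs1 = R1 + R2 (series, joined only at node 1) = 18000 + 22000 = 40000 Ω
  Rs2 = R3 + Rs1 (series, joined only at node 2) = 43000 + 40000 = 83000 Ω
  Rs3 = R4 + Rs2 (series, joined only at node 3) = 27000 + 83000 = 110000 Ω
R_eq = 110 kΩ

Final answer: 110 kΩ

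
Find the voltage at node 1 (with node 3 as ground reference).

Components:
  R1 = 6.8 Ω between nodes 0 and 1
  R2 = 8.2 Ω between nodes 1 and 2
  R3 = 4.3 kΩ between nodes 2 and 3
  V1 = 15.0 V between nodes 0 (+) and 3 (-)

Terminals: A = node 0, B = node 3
Nodal analysis, taking node 3 as the 0 V reference.
Source V1 fixes V_0 = 15 V.
KCL at each unknown node (sum of currents leaving = 0; resistances in Ω):
  Node 1: (V_1 - 15)/6.8 + (V_1 - V_2)/8.2 = 0
  Node 2: (V_2 - V_1)/8.2 + (V_2 - 0)/4300 = 0
Collecting terms (coefficients in siemens):
  0.269·V_1 - 0.122·V_2 = 2.206
  0.1222·V_2 - 0.122·V_1 = 0
Determinant D = (0.269)(0.1222) - (-0.122)(-0.122) = 0.018
V_1 = [(2.206)(0.1222) - (-0.122)(0)]/D = 14.98 V
V_2 = [(0.269)(0) - (2.206)(-0.122)]/D = 14.95 V
The requested potential is V_1 = 14.98 V.

Final answer: V_1 = 14.98 V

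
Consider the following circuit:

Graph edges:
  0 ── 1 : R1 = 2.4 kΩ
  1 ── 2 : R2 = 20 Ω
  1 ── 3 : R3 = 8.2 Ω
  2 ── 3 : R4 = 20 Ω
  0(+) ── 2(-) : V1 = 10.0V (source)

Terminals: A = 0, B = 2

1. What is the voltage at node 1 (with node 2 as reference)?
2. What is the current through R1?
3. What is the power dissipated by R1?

Nodal analysis, taking node 2 as the 0 V reference.
Source V1 fixes V_0 = 10 V.
KCL at each unknown node (sum of currents leaving = 0; resistances in Ω):
  Node 1: (V_1 - 10)/2400 + (V_1 - 0)/20 + (V_1 - V_3)/8.2 = 0
  Node 3: (V_3 - V_1)/8.2 + (V_3 - 0)/20 = 0
Collecting terms (coefficients in siemens):
  0.1724·V_1 - 0.122·V_3 = 0.004167
  0.172·V_3 - 0.122·V_1 = 0
Determinant D = (0.1724)(0.172) - (-0.122)(-0.122) = 0.01477
V_1 = [(0.004167)(0.172) - (-0.122)(0)]/D = 0.04852 V
V_3 = [(0.1724)(0) - (0.004167)(-0.122)]/D = 0.03441 V
Part 1:
  Read off the nodal solution: V_1 = 0.04852 V
Part 2:
  I_R1 = (V_0 - V_1)/R1 = (10 - 0.04852)/2400 = 0.004146 A
  Magnitude: I_R1 = 0.004146 A
Part 3:
  I_R1 = (V_0 - V_1)/R1 = (10 - 0.04852)/2400 = 0.004146 A
  P_R1 = I_R1² × R1 = (0.004146)² × 2400 = 0.04126 W

Final answers:
1. V_1 = 0.04852 V
2. I_R1 = 0.004146 A
3. P_R1 = 0.04126 W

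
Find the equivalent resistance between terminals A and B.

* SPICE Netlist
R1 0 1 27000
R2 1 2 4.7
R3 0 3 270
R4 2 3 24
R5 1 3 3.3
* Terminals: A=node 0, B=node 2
The network is not a plain series/parallel combination. Inject a 1 A test current into terminal A (node 0) and return it from terminal B (node 2); then R_eq = V_A / (1 A).
Nodal analysis, taking node 2 as the 0 V reference.
Current source I_test pushes 1 A into node 0 and draws it out of node 2.
KCL at each unknown node (sum of currents leaving = 0; resistances in Ω):
  Node 0: (V_0 - V_1)/27000 + (V_0 - V_3)/270 - 1 = 0
  Node 1: (V_1 - V_0)/27000 + (V_1 - 0)/4.7 + (V_1 - V_3)/3.3 = 0
  Node 3: (V_3 - V_0)/270 + (V_3 - V_1)/3.3 + (V_3 - 0)/24 = 0
Collecting terms (coefficients in siemens):
  0.003741·V_0 - 0.00003704·V_1 - 0.003704·V_3 = 1
  0.5158·V_1 - 0.00003704·V_0 - 0.303·V_3 = 0
  0.3484·V_3 - 0.003704·V_0 - 0.303·V_1 = 0
Solving these 3 simultaneous equations (Gaussian elimination) gives:
  V_0 = 273.3 V, V_1 = 3.53 V, V_3 = 5.975 V
R_eq = V_0 / 1 A = 273.3 Ω

Final answer: 273.3 Ω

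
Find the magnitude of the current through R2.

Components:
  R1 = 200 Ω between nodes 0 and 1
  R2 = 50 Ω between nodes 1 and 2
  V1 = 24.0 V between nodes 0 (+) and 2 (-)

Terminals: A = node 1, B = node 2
Nodal analysis, taking node 2 as the 0 V reference.
Source V1 fixes V_0 = 24 V.
KCL at each unknown node (sum of currents leaving = 0; resistances in Ω):
  Node 1: (V_1 - 24)/200 + (V_1 - 0)/50 = 0
Collecting terms: 0.025 × V_1 = 0.12  =>  V_1 = 4.8 V
I_R2 = (V_1 - V_2)/R2 = (4.8 - 0)/50 = 0.096 A
|I_R2| = 0.096 A

Final answer: |I_R2| = 0.096 A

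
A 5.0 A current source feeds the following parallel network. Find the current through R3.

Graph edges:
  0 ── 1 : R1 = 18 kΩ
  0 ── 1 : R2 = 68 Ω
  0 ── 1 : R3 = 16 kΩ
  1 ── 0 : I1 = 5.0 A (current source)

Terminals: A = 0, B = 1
All resistors sit directly between nodes 0 and 1, so they are in parallel and share one voltage V; the full source current 5 A splits among them.
1/R_par = 1/18000 + 1/68 + 1/16000 = 0.01482 S  =>  R_par = 67.46 Ω
V = I × R_par = 5 × 67.46 = 337.3 V
I_R3 = V/R3 = 337.3/16000 = 0.02108 A

Final answer: 0.02108 A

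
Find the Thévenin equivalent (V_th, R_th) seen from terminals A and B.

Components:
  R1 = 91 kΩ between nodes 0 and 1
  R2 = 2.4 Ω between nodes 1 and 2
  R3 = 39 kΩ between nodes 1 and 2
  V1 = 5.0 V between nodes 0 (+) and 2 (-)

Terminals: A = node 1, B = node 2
Step 1 — V_th is the open-circuit voltage V_A - V_B (nothing connected across the terminals).
Nodal analysis, taking node 2 as the 0 V reference.
Source V1 fixes V_0 = 5 V.
KCL at each unknown node (sum of currents leaving = 0; resistances in Ω):
  Node 1: (V_1 - 5)/91000 + (V_1 - 0)/2.4 + (V_1 - 0)/39000 = 0
Collecting terms: 0.4167 × V_1 = 0.00005495  =>  V_1 = 0.0001319 V
V_th = V_1 - V_2 = 0.0001319 - 0 = 0.0001319 V
Step 2 — R_th: zero the source — replace V1 by a short circuit (node 2 merges into node 0) — and find the resistance seen between A (node 1) and B (node 0).
Reduce the network between node 1 (A) and node 0 (B) by series/parallel combination:
  Rp1 = R1 ‖ R2 ‖ R3 (parallel, all between nodes 0 and 1) = 1/(1/91000 + 1/2.4 + 1/39000) = 2.4 Ω
R_th = 2.4 Ω

Final answer: V_th = 0.0001319 V, R_th = 2.4 Ω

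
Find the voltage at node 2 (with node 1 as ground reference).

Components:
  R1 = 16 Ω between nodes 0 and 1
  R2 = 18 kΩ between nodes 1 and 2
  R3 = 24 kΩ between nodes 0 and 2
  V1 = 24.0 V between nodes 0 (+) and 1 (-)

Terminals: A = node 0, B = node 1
Nodal analysis, taking node 1 as the 0 V reference.
Source V1 fixes V_0 = 24 V.
KCL at each unknown node (sum of currents leaving = 0; resistances in Ω):
  Node 2: (V_2 - 0)/18000 + (V_2 - 24)/24000 = 0
Collecting terms: 0.00009722 × V_2 = 0.001  =>  V_2 = 10.29 V
The requested potential is V_2 = 10.29 V.

Final answer: V_2 = 10.29 V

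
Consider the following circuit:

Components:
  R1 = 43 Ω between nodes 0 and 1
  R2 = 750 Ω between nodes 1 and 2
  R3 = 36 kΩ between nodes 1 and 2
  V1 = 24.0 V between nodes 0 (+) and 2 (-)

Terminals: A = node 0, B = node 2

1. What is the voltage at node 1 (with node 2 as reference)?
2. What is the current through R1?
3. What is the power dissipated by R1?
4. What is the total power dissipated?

Nodal analysis, taking node 2 as the 0 V reference.
Source V1 fixes V_0 = 24 V.
KCL at each unknown node (sum of currents leaving = 0; resistances in Ω):
  Node 1: (V_1 - 24)/43 + (V_1 - 0)/750 + (V_1 - 0)/36000 = 0
Collecting terms: 0.02462 × V_1 = 0.5581  =>  V_1 = 22.67 V
Part 1:
  Read off the nodal solution: V_1 = 22.67 V
Part 2:
  I_R1 = (V_0 - V_1)/R1 = (24 - 22.67)/43 = 0.03086 A
  Magnitude: I_R1 = 0.03086 A
Part 3:
  I_R1 = (V_0 - V_1)/R1 = (24 - 22.67)/43 = 0.03086 A
  P_R1 = I_R1² × R1 = (0.03086)² × 43 = 0.04095 W
Part 4:
  Power in each resistor, P = (ΔV)²/R:
    P_R1 = (24 - 22.67)²/43 = 0.04095 W
    P_R2 = (22.67 - 0)²/750 = 0.6854 W
    P_R3 = (22.67 - 0)²/36000 = 0.01428 W
  P_total = P_R1 + P_R2 + P_R3 = 0.7407 W

Final answers:
1. V_1 = 22.67 V
2. I_R1 = 0.03086 A
3. P_R1 = 0.04095 W
4. P_total = 0.7407 W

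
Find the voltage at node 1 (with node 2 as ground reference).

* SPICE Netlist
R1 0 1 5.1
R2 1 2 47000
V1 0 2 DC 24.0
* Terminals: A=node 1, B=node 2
Nodal analysis, taking node 2 as the 0 V reference.
Source V1 fixes V_0 = 24 V.
KCL at each unknown node (sum of currents leaving = 0; resistances in Ω):
  Node 1: (V_1 - 24)/5.1 + (V_1 - 0)/47000 = 0
Collecting terms: 0.1961 × V_1 = 4.706  =>  V_1 = 24 V
The requested potential is V_1 = 24 V.

Final answer: V_1 = 24 V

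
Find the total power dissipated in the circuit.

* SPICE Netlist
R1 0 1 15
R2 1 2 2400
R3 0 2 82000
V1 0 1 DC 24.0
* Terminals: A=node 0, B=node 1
Nodal analysis, taking node 1 as the 0 V reference.
Source V1 fixes V_0 = 24 V.
KCL at each unknown node (sum of currents leaving = 0; resistances in Ω):
  Node 2: (V_2 - 0)/2400 + (V_2 - 24)/82000 = 0
Collecting terms: 0.0004289 × V_2 = 0.0002927  =>  V_2 = 0.6825 V
Power in each resistor, P = (ΔV)²/R:
  P_R1 = (24 - 0)²/15 = 38.4 W
  P_R2 = (0 - 0.6825)²/2400 = 0.0001941 W
  P_R3 = (24 - 0.6825)²/82000 = 0.006631 W
P_total = P_R1 + P_R2 + P_R3 = 38.41 W

Final answer: 38.41 W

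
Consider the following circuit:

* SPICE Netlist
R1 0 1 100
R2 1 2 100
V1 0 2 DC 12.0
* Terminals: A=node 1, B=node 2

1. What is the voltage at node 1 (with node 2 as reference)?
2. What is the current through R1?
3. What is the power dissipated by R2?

Nodal analysis, taking node 2 as the 0 V reference.
Source V1 fixes V_0 = 12 V.
KCL at each unknown node (sum of currents leaving = 0; resistances in Ω):
  Node 1: (V_1 - 12)/100 + (V_1 - 0)/100 = 0
Collecting terms: 0.02 × V_1 = 0.12  =>  V_1 = 6 V
Part 1:
  Read off the nodal solution: V_1 = 6 V
Part 2:
  I_R1 = (V_0 - V_1)/R1 = (12 - 6)/100 = 0.06 A
  Magnitude: I_R1 = 0.06 A
Part 3:
  I_R2 = (V_1 - V_2)/R2 = (6 - 0)/100 = 0.06 A
  P_R2 = I_R2² × R2 = (0.06)² × 100 = 0.36 W

Final answers:
1. V_1 = 6 V
2. I_R1 = 0.06 A
3. P_R2 = 0.36 W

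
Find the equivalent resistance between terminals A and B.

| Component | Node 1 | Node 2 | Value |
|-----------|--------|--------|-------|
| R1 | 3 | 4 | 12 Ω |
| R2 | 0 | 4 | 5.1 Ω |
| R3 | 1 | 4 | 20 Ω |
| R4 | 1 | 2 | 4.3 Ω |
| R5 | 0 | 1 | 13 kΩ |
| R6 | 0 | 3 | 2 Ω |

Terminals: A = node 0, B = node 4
Reduce the network between node 0 (A) and node 4 (B) by series/parallel combination:
  R4 touches the rest of the network only at node 1 (its other end, node 2, goes nowhere), so no current can flow through it — remove it.
  Rs1 = R5 + R3 (series, joined only at node 1) = 13000 + 20 = 13020 Ω
  Rp1 = R2 ‖ Rs1 (parallel, both between nodes 0 and 4) = 1/(1/5.1 + 1/13020) = 5.098 Ω
  Rs2 = R6 + R1 (series, joined only at node 3) = 2 + 12 = 14 Ω
  Rp2 = Rp1 ‖ Rs2 (parallel, both between nodes 0 and 4) = 1/(1/5.098 + 1/14) = 3.737 Ω
R_eq = 3.737 Ω

Final answer: 3.737 Ω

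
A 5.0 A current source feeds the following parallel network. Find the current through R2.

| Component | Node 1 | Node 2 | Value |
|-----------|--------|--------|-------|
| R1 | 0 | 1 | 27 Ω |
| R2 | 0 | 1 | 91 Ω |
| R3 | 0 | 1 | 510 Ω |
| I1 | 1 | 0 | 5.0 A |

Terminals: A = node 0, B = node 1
All resistors sit directly between nodes 0 and 1, so they are in parallel and share one voltage V; the full source current 5 A splits among them.
1/R_par = 1/27 + 1/91 + 1/510 = 0.04999 S  =>  R_par = 20.01 Ω
V = I × R_par = 5 × 20.01 = 100 V
I_R2 = V/R2 = 100/91 = 1.099 A

Final answer: 1.099 A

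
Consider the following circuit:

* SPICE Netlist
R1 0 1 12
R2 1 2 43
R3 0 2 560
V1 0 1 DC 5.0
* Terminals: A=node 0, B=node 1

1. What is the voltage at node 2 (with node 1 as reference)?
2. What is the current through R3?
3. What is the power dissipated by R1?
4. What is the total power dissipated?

Nodal analysis, taking node 1 as the 0 V reference.
Source V1 fixes V_0 = 5 V.
KCL at each unknown node (sum of currents leaving = 0; resistances in Ω):
  Node 2: (V_2 - 0)/43 + (V_2 - 5)/560 = 0
Collecting terms: 0.02504 × V_2 = 0.008929  =>  V_2 = 0.3566 V
Part 1:
  Read off the nodal solution: V_2 = 0.3566 V
Part 2:
  I_R3 = (V_0 - V_2)/R3 = (5 - 0.3566)/560 = 0.008292 A
  Magnitude: I_R3 = 0.008292 A
Part 3:
  I_R1 = (V_0 - V_1)/R1 = (5 - 0)/12 = 0.4167 A
  P_R1 = I_R1² × R1 = (0.4167)² × 12 = 2.083 W
Part 4:
  Power in each resistor, P = (ΔV)²/R:
    P_R1 = (5 - 0)²/12 = 2.083 W
    P_R2 = (0 - 0.3566)²/43 = 0.002956 W
    P_R3 = (5 - 0.3566)²/560 = 0.0385 W
  P_total = P_R1 + P_R2 + P_R3 = 2.125 W

Final answers:
1. V_2 = 0.3566 V
2. I_R3 = 0.008292 A
3. P_R1 = 2.083 W
4. P_total = 2.125 W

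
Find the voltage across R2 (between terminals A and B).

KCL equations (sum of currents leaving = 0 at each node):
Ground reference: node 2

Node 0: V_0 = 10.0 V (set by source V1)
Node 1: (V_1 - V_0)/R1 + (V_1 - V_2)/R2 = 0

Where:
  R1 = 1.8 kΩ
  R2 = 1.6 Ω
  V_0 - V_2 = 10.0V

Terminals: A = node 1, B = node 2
R1 and R2 are in series across V1 (node 0 → node 1 → node 2), and the output A–B is taken across R2, so this is a voltage divider.
Series current: I = V1/(R1 + R2) = 10/(1800 + 1.6) = 10/1802 = 0.005551 A
V_R2 = I × R2 = V1 × R2/(R1 + R2) = 10 × 1.6/1802 = 0.008881 V

Final answer: 0.008881 V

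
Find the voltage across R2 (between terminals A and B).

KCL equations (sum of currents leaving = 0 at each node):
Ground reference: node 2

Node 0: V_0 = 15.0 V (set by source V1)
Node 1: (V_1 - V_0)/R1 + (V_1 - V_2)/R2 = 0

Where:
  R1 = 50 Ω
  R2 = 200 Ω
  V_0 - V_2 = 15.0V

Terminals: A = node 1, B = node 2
R1 and R2 are in series across V1 (node 0 → node 1 → node 2), and the output A–B is taken across R2, so this is a voltage divider.
Series current: I = V1/(R1 + R2) = 15/(50 + 200) = 15/250 = 0.06 A
V_R2 = I × R2 = V1 × R2/(R1 + R2) = 15 × 200/250 = 12 V

Final answer: 12 V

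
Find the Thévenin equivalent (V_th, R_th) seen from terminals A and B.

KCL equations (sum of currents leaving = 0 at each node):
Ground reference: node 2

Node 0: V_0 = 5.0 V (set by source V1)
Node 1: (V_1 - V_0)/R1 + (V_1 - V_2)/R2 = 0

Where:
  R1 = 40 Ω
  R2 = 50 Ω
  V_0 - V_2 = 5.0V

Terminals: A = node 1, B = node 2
Step 1 — V_th is the open-circuit voltage V_A - V_B (nothing connected across the terminals).
Nodal analysis, taking node 2 as the 0 V reference.
Source V1 fixes V_0 = 5 V.
KCL at each unknown node (sum of currents leaving = 0; resistances in Ω):
  Node 1: (V_1 - 5)/40 + (V_1 - 0)/50 = 0
Collecting terms: 0.045 × V_1 = 0.125  =>  V_1 = 2.778 V
V_th = V_1 - V_2 = 2.778 - 0 = 2.778 V
Step 2 — R_th: zero the source — replace V1 by a short circuit (node 2 merges into node 0) — and find the resistance seen between A (node 1) and B (node 0).
Reduce the network between node 1 (A) and node 0 (B) by series/parallel combination:
  Rp1 = R1 ‖ R2 (parallel, both between nodes 0 and 1) = 1/(1/40 + 1/50) = 22.22 Ω
R_th = 22.22 Ω

Final answer: V_th = 2.778 V, R_th = 22.22 Ω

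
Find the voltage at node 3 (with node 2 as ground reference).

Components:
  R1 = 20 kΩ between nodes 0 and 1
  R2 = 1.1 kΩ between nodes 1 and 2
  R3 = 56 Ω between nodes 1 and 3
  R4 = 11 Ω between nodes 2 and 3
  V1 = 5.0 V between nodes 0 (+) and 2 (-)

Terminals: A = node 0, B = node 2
Nodal analysis, taking node 2 as the 0 V reference.
Source V1 fixes V_0 = 5 V.
KCL at each unknown node (sum of currents leaving = 0; resistances in Ω):
  Node 1: (V_1 - 5)/20000 + (V_1 - 0)/1100 + (V_1 - V_3)/56 = 0
  Node 3: (V_3 - V_1)/56 + (V_3 - 0)/11 = 0
Collecting terms (coefficients in siemens):
  0.01882·V_1 - 0.01786·V_3 = 0.00025
  0.1088·V_3 - 0.01786·V_1 = 0
Determinant D = (0.01882)(0.1088) - (-0.01786)(-0.01786) = 0.001728
V_1 = [(0.00025)(0.1088) - (-0.01786)(0)]/D = 0.01574 V
V_3 = [(0.01882)(0) - (0.00025)(-0.01786)]/D = 0.002584 V
The requested potential is V_3 = 0.002584 V.

Final answer: V_3 = 0.002584 V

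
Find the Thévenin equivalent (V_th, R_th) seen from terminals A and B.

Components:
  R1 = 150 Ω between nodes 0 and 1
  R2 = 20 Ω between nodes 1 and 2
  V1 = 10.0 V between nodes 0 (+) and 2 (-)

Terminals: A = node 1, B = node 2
Step 1 — V_th is the open-circuit voltage V_A - V_B (nothing connected across the terminals).
Nodal analysis, taking node 2 as the 0 V reference.
Source V1 fixes V_0 = 10 V.
KCL at each unknown node (sum of currents leaving = 0; resistances in Ω):
  Node 1: (V_1 - 10)/150 + (V_1 - 0)/20 = 0
Collecting terms: 0.05667 × V_1 = 0.06667  =>  V_1 = 1.176 V
V_th = V_1 - V_2 = 1.176 - 0 = 1.176 V
Step 2 — R_th: zero the source — replace V1 by a short circuit (node 2 merges into node 0) — and find the resistance seen between A (node 1) and B (node 0).
Reduce the network between node 1 (A) and node 0 (B) by series/parallel combination:
  Rp1 = R1 ‖ R2 (parallel, both between nodes 0 and 1) = 1/(1/150 + 1/20) = 17.65 Ω
R_th = 17.65 Ω

Final answer: V_th = 1.176 V, R_th = 17.65 Ω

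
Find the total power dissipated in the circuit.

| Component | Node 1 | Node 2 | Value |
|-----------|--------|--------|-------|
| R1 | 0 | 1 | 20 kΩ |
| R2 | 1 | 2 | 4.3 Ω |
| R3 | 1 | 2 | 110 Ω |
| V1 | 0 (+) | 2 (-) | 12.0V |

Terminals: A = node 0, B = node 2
Nodal analysis, taking node 2 as the 0 V reference.
Source V1 fixes V_0 = 12 V.
KCL at each unknown node (sum of currents leaving = 0; resistances in Ω):
  Node 1: (V_1 - 12)/20000 + (V_1 - 0)/4.3 + (V_1 - 0)/110 = 0
Collecting terms: 0.2417 × V_1 = 0.0006  =>  V_1 = 0.002482 V
Power in each resistor, P = (ΔV)²/R:
  P_R1 = (12 - 0.002482)²/20000 = 0.007197 W
  P_R2 = (0.002482 - 0)²/4.3 = 0.000001433 W
  P_R3 = (0.002482 - 0)²/110 = 0.00000005602 W
P_total = P_R1 + P_R2 + P_R3 = 0.007199 W

Final answer: 0.007199 W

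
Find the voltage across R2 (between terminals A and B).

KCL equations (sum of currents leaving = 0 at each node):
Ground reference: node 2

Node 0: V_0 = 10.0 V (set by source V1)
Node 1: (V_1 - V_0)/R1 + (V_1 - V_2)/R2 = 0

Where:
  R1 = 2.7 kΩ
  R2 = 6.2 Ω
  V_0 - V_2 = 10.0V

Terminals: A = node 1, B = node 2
R1 and R2 are in series across V1 (node 0 → node 1 → node 2), and the output A–B is taken across R2, so this is a voltage divider.
Series current: I = V1/(R1 + R2) = 10/(2700 + 6.2) = 10/2706 = 0.003695 A
V_R2 = I × R2 = V1 × R2/(R1 + R2) = 10 × 6.2/2706 = 0.02291 V

Final answer: 0.02291 V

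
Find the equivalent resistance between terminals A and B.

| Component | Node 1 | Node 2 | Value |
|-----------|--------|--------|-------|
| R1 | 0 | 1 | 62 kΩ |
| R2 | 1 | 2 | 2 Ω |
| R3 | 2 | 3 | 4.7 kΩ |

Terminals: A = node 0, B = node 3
Reduce the network between node 0 (A) and node 3 (B) by series/parallel combination:
  Rs1 = R1 + R2 (series, joined only at node 1) = 62000 + 2 = 62000 Ω
  Rs2 = R3 + Rs1 (series, joined only at node 2) = 4700 + 62000 = 66700 Ω
R_eq = 66.7 kΩ

Final answer: 66.7 kΩ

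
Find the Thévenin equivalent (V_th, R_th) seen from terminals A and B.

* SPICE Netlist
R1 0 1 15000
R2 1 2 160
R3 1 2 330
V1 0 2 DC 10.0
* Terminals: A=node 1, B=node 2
Step 1 — V_th is the open-circuit voltage V_A - V_B (nothing connected across the terminals).
Nodal analysis, taking node 2 as the 0 V reference.
Source V1 fixes V_0 = 10 V.
KCL at each unknown node (sum of currents leaving = 0; resistances in Ω):
  Node 1: (V_1 - 10)/15000 + (V_1 - 0)/160 + (V_1 - 0)/330 = 0
Collecting terms: 0.009347 × V_1 = 0.0006667  =>  V_1 = 0.07132 V
V_th = V_1 - V_2 = 0.07132 - 0 = 0.07132 V
Step 2 — R_th: zero the source — replace V1 by a short circuit (node 2 merges into node 0) — and find the resistance seen between A (node 1) and B (node 0).
Reduce the network between node 1 (A) and node 0 (B) by series/parallel combination:
  Rp1 = R1 ‖ R2 ‖ R3 (parallel, all between nodes 0 and 1) = 1/(1/15000 + 1/160 + 1/330) = 107 Ω
R_th = 107 Ω

Final answer: V_th = 0.07132 V, R_th = 107 Ω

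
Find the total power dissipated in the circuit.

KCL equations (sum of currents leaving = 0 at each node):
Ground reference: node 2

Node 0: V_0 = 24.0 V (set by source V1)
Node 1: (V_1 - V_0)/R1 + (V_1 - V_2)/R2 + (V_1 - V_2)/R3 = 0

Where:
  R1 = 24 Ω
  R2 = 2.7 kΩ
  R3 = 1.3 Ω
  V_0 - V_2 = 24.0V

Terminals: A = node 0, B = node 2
Nodal analysis, taking node 2 as the 0 V reference.
Source V1 fixes V_0 = 24 V.
KCL at each unknown node (sum of currents leaving = 0; resistances in Ω):
  Node 1: (V_1 - 24)/24 + (V_1 - 0)/2700 + (V_1 - 0)/1.3 = 0
Collecting terms: 0.8113 × V_1 = 1  =>  V_1 = 1.233 V
Power in each resistor, P = (ΔV)²/R:
  P_R1 = (24 - 1.233)²/24 = 21.6 W
  P_R2 = (1.233 - 0)²/2700 = 0.0005627 W
  P_R3 = (1.233 - 0)²/1.3 = 1.169 W
P_total = P_R1 + P_R2 + P_R3 = 22.77 W

Final answer: 22.77 W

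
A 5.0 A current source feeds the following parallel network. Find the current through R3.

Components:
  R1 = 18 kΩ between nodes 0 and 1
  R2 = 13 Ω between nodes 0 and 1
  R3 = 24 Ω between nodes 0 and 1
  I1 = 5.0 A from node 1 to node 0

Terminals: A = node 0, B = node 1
All resistors sit directly between nodes 0 and 1, so they are in parallel and share one voltage V; the full source current 5 A splits among them.
1/R_par = 1/18000 + 1/13 + 1/24 = 0.1186 S  =>  R_par = 8.428 Ω
V = I × R_par = 5 × 8.428 = 42.14 V
I_R3 = V/R3 = 42.14/24 = 1.756 A

Final answer: 1.756 A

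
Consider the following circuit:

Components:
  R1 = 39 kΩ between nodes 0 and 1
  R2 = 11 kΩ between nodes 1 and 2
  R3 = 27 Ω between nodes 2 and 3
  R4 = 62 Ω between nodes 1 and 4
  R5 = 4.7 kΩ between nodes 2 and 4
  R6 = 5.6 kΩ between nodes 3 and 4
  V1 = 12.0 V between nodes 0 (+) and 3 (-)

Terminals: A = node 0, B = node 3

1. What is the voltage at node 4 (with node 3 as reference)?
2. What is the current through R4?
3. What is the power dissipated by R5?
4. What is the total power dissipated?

Nodal analysis, taking node 3 as the 0 V reference.
Source V1 fixes V_0 = 12 V.
KCL at each unknown node (sum of currents leaving = 0; resistances in Ω):
  Node 1: (V_1 - 12)/39000 + (V_1 - V_2)/11000 + (V_1 - V_4)/62 = 0
  Node 2: (V_2 - V_1)/11000 + (V_2 - 0)/27 + (V_2 - V_4)/4700 = 0
  Node 4: (V_4 - V_1)/62 + (V_4 - V_2)/4700 + (V_4 - 0)/5600 = 0
Collecting terms (coefficients in siemens):
  0.01625·V_1 - 0.00009091·V_2 - 0.01613·V_4 = 0.0003077
  0.03734·V_2 - 0.00009091·V_1 - 0.0002128·V_4 = 0
  0.01652·V_4 - 0.01613·V_1 - 0.0002128·V_2 = 0
Solving these 3 simultaneous equations (Gaussian elimination) gives:
  V_1 = 0.6201 V, V_2 = 0.004959 V, V_4 = 0.6054 V
Part 1:
  Read off the nodal solution: V_4 = 0.6054 V
Part 2:
  I_R4 = (V_1 - V_4)/R4 = (0.6201 - 0.6054)/62 = 0.0002359 A
  Magnitude: I_R4 = 0.0002359 A
Part 3:
  I_R5 = (V_2 - V_4)/R5 = (0.004959 - 0.6054)/4700 = -0.0001278 A
  P_R5 = I_R5² × R5 = (-0.0001278)² × 4700 = 0.00007672 W
Part 4:
  Power in each resistor, P = (ΔV)²/R:
    P_R1 = (12 - 0.6201)²/39000 = 0.003321 W
    P_R2 = (0.6201 - 0.004959)²/11000 = 0.0000344 W
    P_R3 = (0.004959 - 0)²/27 = 0.0000009109 W
    P_R4 = (0.6201 - 0.6054)²/62 = 0.000003449 W
    P_R5 = (0.004959 - 0.6054)²/4700 = 0.00007672 W
    P_R6 = (0 - 0.6054)²/5600 = 0.00006546 W
  P_total = P_R1 + P_R2 + P_R3 + P_R4 + P_R5 + P_R6 = 0.003502 W

Final answers:
1. V_4 = 0.6054 V
2. I_R4 = 0.0002359 A
3. P_R5 = 7.672e-05 W
4. P_total = 0.003502 W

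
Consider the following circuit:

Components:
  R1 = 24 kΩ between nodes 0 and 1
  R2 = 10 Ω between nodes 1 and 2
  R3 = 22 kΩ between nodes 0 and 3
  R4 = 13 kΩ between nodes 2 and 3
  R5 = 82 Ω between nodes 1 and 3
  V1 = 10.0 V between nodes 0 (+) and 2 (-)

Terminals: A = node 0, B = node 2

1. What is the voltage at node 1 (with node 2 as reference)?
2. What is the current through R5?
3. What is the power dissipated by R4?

Nodal analysis, taking node 2 as the 0 V reference.
Source V1 fixes V_0 = 10 V.
KCL at each unknown node (sum of currents leaving = 0; resistances in Ω):
  Node 1: (V_1 - 10)/24000 + (V_1 - 0)/10 + (V_1 - V_3)/82 = 0
  Node 3: (V_3 - 10)/22000 + (V_3 - 0)/13000 + (V_3 - V_1)/82 = 0
Collecting terms (coefficients in siemens):
  0.1122·V_1 - 0.0122·V_3 = 0.0004167
  0.01232·V_3 - 0.0122·V_1 = 0.0004545
Determinant D = (0.1122)(0.01232) - (-0.0122)(-0.0122) = 0.001234
V_1 = [(0.0004167)(0.01232) - (-0.0122)(0.0004545)]/D = 0.008653 V
V_3 = [(0.1122)(0.0004545) - (0.0004167)(-0.0122)]/D = 0.04547 V
Part 1:
  Read off the nodal solution: V_1 = 0.008653 V
Part 2:
  I_R5 = (V_1 - V_3)/R5 = (0.008653 - 0.04547)/82 = -0.000449 A
  Magnitude: I_R5 = 0.000449 A
Part 3:
  I_R4 = (V_2 - V_3)/R4 = (0 - 0.04547)/13000 = -0.000003498 A
  P_R4 = I_R4² × R4 = (-0.000003498)² × 13000 = 0.000000159 W

Final answers:
1. V_1 = 0.008653 V
2. I_R5 = 0.000449 A
3. P_R4 = 1.59e-07 W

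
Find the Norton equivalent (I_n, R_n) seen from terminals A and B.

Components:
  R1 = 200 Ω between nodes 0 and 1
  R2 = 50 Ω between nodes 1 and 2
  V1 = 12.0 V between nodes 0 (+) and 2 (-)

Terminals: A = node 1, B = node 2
Find the Thévenin equivalent first; then I_n = V_th/R_th and R_n = R_th.
Step 1 — V_th is the open-circuit voltage V_A - V_B (nothing connected across the terminals).
Nodal analysis, taking node 2 as the 0 V reference.
Source V1 fixes V_0 = 12 V.
KCL at each unknown node (sum of currents leaving = 0; resistances in Ω):
  Node 1: (V_1 - 12)/200 + (V_1 - 0)/50 = 0
Collecting terms: 0.025 × V_1 = 0.06  =>  V_1 = 2.4 V
V_th = V_1 - V_2 = 2.4 - 0 = 2.4 V
Step 2 — R_th: zero the source — replace V1 by a short circuit (node 2 merges into node 0) — and find the resistance seen between A (node 1) and B (node 0).
Reduce the network between node 1 (A) and node 0 (B) by series/parallel combination:
  Rp1 = R1 ‖ R2 (parallel, both between nodes 0 and 1) = 1/(1/200 + 1/50) = 40 Ω
R_th = 40 Ω
I_n = V_th/R_th = 2.4/40 = 0.06 A, and R_n = R_th = 40 Ω

Final answer: I_n = 0.06 A, R_n = 40 Ω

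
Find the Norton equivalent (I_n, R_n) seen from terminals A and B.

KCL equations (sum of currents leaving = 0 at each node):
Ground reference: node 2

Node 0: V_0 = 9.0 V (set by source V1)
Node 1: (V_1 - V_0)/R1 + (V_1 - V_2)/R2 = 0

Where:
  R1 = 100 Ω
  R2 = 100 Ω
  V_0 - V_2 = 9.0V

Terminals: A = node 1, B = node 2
Find the Thévenin equivalent first; then I_n = V_th/R_th and R_n = R_th.
Step 1 — V_th is the open-circuit voltage V_A - V_B (nothing connected across the terminals).
Nodal analysis, taking node 2 as the 0 V reference.
Source V1 fixes V_0 = 9 V.
KCL at each unknown node (sum of currents leaving = 0; resistances in Ω):
  Node 1: (V_1 - 9)/100 + (V_1 - 0)/100 = 0
Collecting terms: 0.02 × V_1 = 0.09  =>  V_1 = 4.5 V
V_th = V_1 - V_2 = 4.5 - 0 = 4.5 V
Step 2 — R_th: zero the source — replace V1 by a short circuit (node 2 merges into node 0) — and find the resistance seen between A (node 1) and B (node 0).
Reduce the network between node 1 (A) and node 0 (B) by series/parallel combination:
  Rp1 = R1 ‖ R2 (parallel, both between nodes 0 and 1) = 1/(1/100 + 1/100) = 50 Ω
R_th = 50 Ω
I_n = V_th/R_th = 4.5/50 = 0.09 A, and R_n = R_th = 50 Ω

Final answer: I_n = 0.09 A, R_n = 50 Ω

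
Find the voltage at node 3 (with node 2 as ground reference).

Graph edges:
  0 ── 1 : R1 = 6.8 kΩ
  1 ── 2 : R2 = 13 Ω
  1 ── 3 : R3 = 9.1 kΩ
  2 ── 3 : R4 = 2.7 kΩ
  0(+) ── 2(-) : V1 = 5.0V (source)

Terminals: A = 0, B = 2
Nodal analysis, taking node 2 as the 0 V reference.
Source V1 fixes V_0 = 5 V.
KCL at each unknown node (sum of currents leaving = 0; resistances in Ω):
  Node 1: (V_1 - 5)/6800 + (V_1 - 0)/13 + (V_1 - V_3)/9100 = 0
  Node 3: (V_3 - V_1)/9100 + (V_3 - 0)/2700 = 0
Collecting terms (coefficients in siemens):
  0.07718·V_1 - 0.0001099·V_3 = 0.0007353
  0.0004803·V_3 - 0.0001099·V_1 = 0
Determinant D = (0.07718)(0.0004803) - (-0.0001099)(-0.0001099) = 0.00003705
V_1 = [(0.0007353)(0.0004803) - (-0.0001099)(0)]/D = 0.00953 V
V_3 = [(0.07718)(0) - (0.0007353)(-0.0001099)]/D = 0.002181 V
The requested potential is V_3 = 0.002181 V.

Final answer: V_3 = 0.002181 V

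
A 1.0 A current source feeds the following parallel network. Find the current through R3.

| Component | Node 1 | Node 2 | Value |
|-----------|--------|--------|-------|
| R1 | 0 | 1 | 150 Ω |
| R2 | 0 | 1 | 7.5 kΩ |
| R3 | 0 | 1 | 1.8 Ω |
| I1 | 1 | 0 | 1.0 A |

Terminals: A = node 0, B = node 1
All resistors sit directly between nodes 0 and 1, so they are in parallel and share one voltage V; the full source current 1 A splits among them.
1/R_par = 1/150 + 1/7500 + 1/1.8 = 0.5624 S  =>  R_par = 1.778 Ω
V = I × R_par = 1 × 1.778 = 1.778 V
I_R3 = V/R3 = 1.778/1.8 = 0.9879 A

Final answer: 0.9879 A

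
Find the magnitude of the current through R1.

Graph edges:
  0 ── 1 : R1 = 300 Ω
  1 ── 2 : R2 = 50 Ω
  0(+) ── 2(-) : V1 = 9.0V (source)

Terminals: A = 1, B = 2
Nodal analysis, taking node 2 as the 0 V reference.
Source V1 fixes V_0 = 9 V.
KCL at each unknown node (sum of currents leaving = 0; resistances in Ω):
  Node 1: (V_1 - 9)/300 + (V_1 - 0)/50 = 0
Collecting terms: 0.02333 × V_1 = 0.03  =>  V_1 = 1.286 V
I_R1 = (V_0 - V_1)/R1 = (9 - 1.286)/300 = 0.02571 A
|I_R1| = 0.02571 A

Final answer: |I_R1| = 0.02571 A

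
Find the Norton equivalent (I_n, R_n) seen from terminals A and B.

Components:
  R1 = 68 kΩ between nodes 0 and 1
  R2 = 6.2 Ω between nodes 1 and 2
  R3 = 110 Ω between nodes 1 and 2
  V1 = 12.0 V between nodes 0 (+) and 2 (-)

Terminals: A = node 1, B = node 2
Find the Thévenin equivalent first; then I_n = V_th/R_th and R_n = R_th.
Step 1 — V_th is the open-circuit voltage V_A - V_B (nothing connected across the terminals).
Nodal analysis, taking node 2 as the 0 V reference.
Source V1 fixes V_0 = 12 V.
KCL at each unknown node (sum of currents leaving = 0; resistances in Ω):
  Node 1: (V_1 - 12)/68000 + (V_1 - 0)/6.2 + (V_1 - 0)/110 = 0
Collecting terms: 0.1704 × V_1 = 0.0001765  =>  V_1 = 0.001036 V
V_th = V_1 - V_2 = 0.001036 - 0 = 0.001036 V
Step 2 — R_th: zero the source — replace V1 by a short circuit (node 2 merges into node 0) — and find the resistance seen between A (node 1) and B (node 0).
Reduce the network between node 1 (A) and node 0 (B) by series/parallel combination:
  Rp1 = R1 ‖ R2 ‖ R3 (parallel, all between nodes 0 and 1) = 1/(1/68000 + 1/6.2 + 1/110) = 5.869 Ω
R_th = 5.869 Ω
I_n = V_th/R_th = 0.001036/5.869 = 0.0001765 A, and R_n = R_th = 5.869 Ω

Final answer: I_n = 0.0001765 A, R_n = 5.869 Ω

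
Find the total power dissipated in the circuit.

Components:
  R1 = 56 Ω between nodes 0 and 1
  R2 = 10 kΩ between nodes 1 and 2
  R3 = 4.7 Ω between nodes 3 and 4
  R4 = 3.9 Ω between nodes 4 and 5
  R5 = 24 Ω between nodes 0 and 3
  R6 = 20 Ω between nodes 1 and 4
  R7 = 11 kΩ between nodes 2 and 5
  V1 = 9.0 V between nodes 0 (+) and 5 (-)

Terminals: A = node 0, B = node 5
Nodal analysis, taking node 5 as the 0 V reference.
Source V1 fixes V_0 = 9 V.
KCL at each unknown node (sum of currents leaving = 0; resistances in Ω):
  Node 1: (V_1 - 9)/56 + (V_1 - V_2)/10000 + (V_1 - V_4)/20 = 0
  Node 2: (V_2 - V_1)/10000 + (V_2 - 0)/11000 = 0
  Node 3: (V_3 - V_4)/4.7 + (V_3 - 9)/24 = 0
  Node 4: (V_4 - V_3)/4.7 + (V_4 - 0)/3.9 + (V_4 - V_1)/20 = 0
Collecting terms (coefficients in siemens):
  0.06796·V_1 - 0.0001·V_2 - 0.05·V_4 = 0.1607
  0.0001909·V_2 - 0.0001·V_1 = 0
  0.2544·V_3 - 0.2128·V_4 = 0.375
  0.5192·V_4 - 0.05·V_1 - 0.2128·V_3 = 0
Solving these 4 simultaneous equations (Gaussian elimination) gives:
  V_1 = 3.411 V, V_2 = 1.787 V, V_3 = 2.66 V, V_4 = 1.419 V
Power in each resistor, P = (ΔV)²/R:
  P_R1 = (9 - 3.411)²/56 = 0.5577 W
  P_R2 = (3.411 - 1.787)²/10000 = 0.0002639 W
  P_R3 = (2.66 - 1.419)²/4.7 = 0.328 W
  P_R4 = (1.419 - 0)²/3.9 = 0.5161 W
  P_R5 = (9 - 2.66)²/24 = 1.675 W
  P_R6 = (3.411 - 1.419)²/20 = 0.1985 W
  P_R7 = (1.787 - 0)²/11000 = 0.0002903 W
P_total = P_R1 + P_R2 + P_R3 + P_R4 + P_R5 + P_R6 + P_R7 = 3.276 W

Final answer: 3.276 W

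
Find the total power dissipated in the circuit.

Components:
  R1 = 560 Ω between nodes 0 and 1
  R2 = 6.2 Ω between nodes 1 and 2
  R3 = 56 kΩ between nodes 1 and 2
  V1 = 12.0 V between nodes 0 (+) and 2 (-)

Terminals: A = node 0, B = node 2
Nodal analysis, taking node 2 as the 0 V reference.
Source V1 fixes V_0 = 12 V.
KCL at each unknown node (sum of currents leaving = 0; resistances in Ω):
  Node 1: (V_1 - 12)/560 + (V_1 - 0)/6.2 + (V_1 - 0)/56000 = 0
Collecting terms: 0.1631 × V_1 = 0.02143  =>  V_1 = 0.1314 V
Power in each resistor, P = (ΔV)²/R:
  P_R1 = (12 - 0.1314)²/560 = 0.2515 W
  P_R2 = (0.1314 - 0)²/6.2 = 0.002784 W
  P_R3 = (0.1314 - 0)²/56000 = 0.0000003083 W
P_total = P_R1 + P_R2 + P_R3 = 0.2543 W

Final answer: 0.2543 W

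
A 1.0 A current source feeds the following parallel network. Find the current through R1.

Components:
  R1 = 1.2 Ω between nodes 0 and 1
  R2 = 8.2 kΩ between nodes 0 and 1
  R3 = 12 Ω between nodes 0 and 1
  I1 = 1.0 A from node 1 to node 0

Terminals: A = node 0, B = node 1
All resistors sit directly between nodes 0 and 1, so they are in parallel and share one voltage V; the full source current 1 A splits among them.
1/R_par = 1/1.2 + 1/8200 + 1/12 = 0.9168 S  =>  R_par = 1.091 Ω
V = I × R_par = 1 × 1.091 = 1.091 V
I_R1 = V/R1 = 1.091/1.2 = 0.909 A

Final answer: 0.909 A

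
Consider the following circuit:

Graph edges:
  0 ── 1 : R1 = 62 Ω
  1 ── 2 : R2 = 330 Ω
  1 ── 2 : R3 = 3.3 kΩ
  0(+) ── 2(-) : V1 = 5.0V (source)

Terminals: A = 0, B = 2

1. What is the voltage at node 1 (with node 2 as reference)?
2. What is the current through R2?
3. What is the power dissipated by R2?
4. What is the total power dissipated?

Nodal analysis, taking node 2 as the 0 V reference.
Source V1 fixes V_0 = 5 V.
KCL at each unknown node (sum of currents leaving = 0; resistances in Ω):
  Node 1: (V_1 - 5)/62 + (V_1 - 0)/330 + (V_1 - 0)/3300 = 0
Collecting terms: 0.01946 × V_1 = 0.08065  =>  V_1 = 4.144 V
Part 1:
  Read off the nodal solution: V_1 = 4.144 V
Part 2:
  I_R2 = (V_1 - V_2)/R2 = (4.144 - 0)/330 = 0.01256 A
  Magnitude: I_R2 = 0.01256 A
Part 3:
  I_R2 = (V_1 - V_2)/R2 = (4.144 - 0)/330 = 0.01256 A
  P_R2 = I_R2² × R2 = (0.01256)² × 330 = 0.05203 W
Part 4:
  Power in each resistor, P = (ΔV)²/R:
    P_R1 = (5 - 4.144)²/62 = 0.01183 W
    P_R2 = (4.144 - 0)²/330 = 0.05203 W
    P_R3 = (4.144 - 0)²/3300 = 0.005203 W
  P_total = P_R1 + P_R2 + P_R3 = 0.06906 W

Final answers:
1. V_1 = 4.144 V
2. I_R2 = 0.01256 A
3. P_R2 = 0.05203 W
4. P_total = 0.06906 W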